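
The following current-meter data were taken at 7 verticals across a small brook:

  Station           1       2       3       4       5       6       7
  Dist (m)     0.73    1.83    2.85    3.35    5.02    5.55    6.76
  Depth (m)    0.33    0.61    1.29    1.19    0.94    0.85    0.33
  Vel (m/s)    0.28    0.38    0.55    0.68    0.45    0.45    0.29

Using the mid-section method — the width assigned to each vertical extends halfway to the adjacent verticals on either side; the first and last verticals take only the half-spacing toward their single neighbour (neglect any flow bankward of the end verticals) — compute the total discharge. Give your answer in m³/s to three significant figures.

2.57 m³/s

w_1 = (1.83 − 0.73)/2 = 0.55 m; q_1 = 0.28 × 0.33 × 0.55 = 0.05082 m³/s
w_2 = (2.85 − 0.73)/2 = 1.06 m; q_2 = 0.38 × 0.61 × 1.06 = 0.2457 m³/s
w_3 = (3.35 − 1.83)/2 = 0.76 m; q_3 = 0.55 × 1.29 × 0.76 = 0.5392 m³/s
w_4 = (5.02 − 2.85)/2 = 1.085 m; q_4 = 0.68 × 1.19 × 1.085 = 0.8780 m³/s
w_5 = (5.55 − 3.35)/2 = 1.1 m; q_5 = 0.45 × 0.94 × 1.1 = 0.4653 m³/s
w_6 = (6.76 − 5.02)/2 = 0.87 m; q_6 = 0.45 × 0.85 × 0.87 = 0.3328 m³/s
w_7 = (6.76 − 5.55)/2 = 0.605 m; q_7 = 0.29 × 0.33 × 0.605 = 0.05790 m³/s
Q = Σ qᵢ = 2.570 m³/s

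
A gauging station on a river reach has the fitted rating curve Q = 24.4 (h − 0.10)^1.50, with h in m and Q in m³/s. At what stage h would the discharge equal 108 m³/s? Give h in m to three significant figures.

h − h₀ = (Q/C)^(1/b) = (108/24.4)^(1/1.50) = 2.696 m
h = 0.10 + 2.696 = 2.796 m

2.80 m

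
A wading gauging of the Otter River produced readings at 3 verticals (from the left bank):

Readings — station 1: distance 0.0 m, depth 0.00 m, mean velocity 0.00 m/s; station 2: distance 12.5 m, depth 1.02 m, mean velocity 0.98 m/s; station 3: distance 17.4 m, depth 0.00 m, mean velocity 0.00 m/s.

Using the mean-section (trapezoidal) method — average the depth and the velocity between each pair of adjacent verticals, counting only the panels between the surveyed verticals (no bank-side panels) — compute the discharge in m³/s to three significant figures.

Panel 1-2: Δb = 12.5 m, d̄ = (0.00+1.02)/2 = 0.51, v̄ = (0.00+0.98)/2 = 0.49 → q = 12.5×0.51×0.49 = 3.124 m³/s
Panel 2-3: Δb = 4.9 m, d̄ = (1.02+0.00)/2 = 0.51, v̄ = (0.98+0.00)/2 = 0.49 → q = 4.9×0.51×0.49 = 1.225 m³/s
Q = Σ q = 4.348 m³/s

4.35 m³/s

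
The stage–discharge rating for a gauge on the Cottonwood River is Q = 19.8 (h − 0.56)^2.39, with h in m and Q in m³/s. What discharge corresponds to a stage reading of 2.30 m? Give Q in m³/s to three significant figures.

Q = 19.8 × (2.30 − 0.56)^2.39 = 19.8 × 1.74^2.39 = 74.40 m³/s

74.4 m³/s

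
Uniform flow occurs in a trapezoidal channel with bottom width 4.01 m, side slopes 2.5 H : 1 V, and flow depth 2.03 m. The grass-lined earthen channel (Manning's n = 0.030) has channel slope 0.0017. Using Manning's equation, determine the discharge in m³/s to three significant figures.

29.2 m³/s

A = (b + z·y)·y = (4.01 + 2.5×2.03)×2.03 = 18.44 m²
P = b + 2y√(1+z²) = 4.01 + 2×2.03×√(1+2.5²) = 14.94 m
R = A/P = 18.44/14.94 = 1.234 m
Q = (1/n)·A·R^(2/3)·S^(1/2) = (1/0.030) × 18.44 × 1.234^(2/3) × 0.0017^(1/2) = 29.17 m³/s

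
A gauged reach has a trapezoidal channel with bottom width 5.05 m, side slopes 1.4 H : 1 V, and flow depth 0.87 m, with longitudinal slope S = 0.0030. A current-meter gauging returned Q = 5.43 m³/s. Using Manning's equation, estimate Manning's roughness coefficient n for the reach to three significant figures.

A = (b + z·y)·y = (5.05 + 1.4×0.87)×0.87 = 5.453 m²
P = b + 2y√(1+z²) = 5.05 + 2×0.87×√(1+1.4²) = 8.044 m
R = A/P = 5.453/8.044 = 0.6779 m
n = (1/Q)·A·R^(2/3)·S^(1/2) = (1/5.43) × 5.453 × 0.7717 × 0.05477 = 0.04245

0.0424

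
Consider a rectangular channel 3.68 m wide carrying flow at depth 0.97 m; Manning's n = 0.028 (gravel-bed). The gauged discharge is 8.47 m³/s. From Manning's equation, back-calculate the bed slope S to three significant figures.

0.00808

A = b·y = 3.68 × 0.97 = 3.570 m²
P = b + 2y = 3.68 + 2×0.97 = 5.620 m
R = A/P = 3.570/5.620 = 0.6352 m
S = (Q·n / (1·A·R^(2/3)))² = (8.47×0.028 / (1×3.570×0.7389))² = 0.008085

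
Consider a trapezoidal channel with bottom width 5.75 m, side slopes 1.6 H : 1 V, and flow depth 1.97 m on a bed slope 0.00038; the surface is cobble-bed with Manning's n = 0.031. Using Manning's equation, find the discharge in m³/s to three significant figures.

A = (b + z·y)·y = (5.75 + 1.6×1.97)×1.97 = 17.54 m²
P = b + 2y√(1+z²) = 5.75 + 2×1.97×√(1+1.6²) = 13.18 m
R = A/P = 17.54/13.18 = 1.330 m
Q = (1/n)·A·R^(2/3)·S^(1/2) = (1/0.031) × 17.54 × 1.330^(2/3) × 0.00038^(1/2) = 13.34 m³/s

13.3 m³/s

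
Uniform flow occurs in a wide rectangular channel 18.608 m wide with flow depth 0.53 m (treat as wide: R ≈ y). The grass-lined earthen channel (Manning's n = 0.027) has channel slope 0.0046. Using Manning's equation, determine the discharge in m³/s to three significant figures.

16.2 m³/s

A = b·y = 18.608 × 0.53 = 9.862 m²
Wide channel: R ≈ y = 0.53 m
Q = (1/n)·A·R^(2/3)·S^(1/2) = (1/0.027) × 9.862 × 0.5300^(2/3) × 0.0046^(1/2) = 16.22 m³/s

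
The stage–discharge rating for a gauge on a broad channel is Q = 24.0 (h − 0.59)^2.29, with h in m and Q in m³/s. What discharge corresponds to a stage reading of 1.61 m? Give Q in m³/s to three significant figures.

25.1 m³/s

Q = 24.0 × (1.61 − 0.59)^2.29 = 24.0 × 1.02^2.29 = 25.11 m³/s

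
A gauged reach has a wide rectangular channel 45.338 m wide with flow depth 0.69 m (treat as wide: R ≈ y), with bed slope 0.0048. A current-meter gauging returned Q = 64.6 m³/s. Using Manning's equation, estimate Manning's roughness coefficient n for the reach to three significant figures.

A = b·y = 45.338 × 0.69 = 31.28 m²
Wide channel: R ≈ y = 0.69 m
n = (1/Q)·A·R^(2/3)·S^(1/2) = (1/64.6) × 31.28 × 0.7808 × 0.06928 = 0.02620

0.0262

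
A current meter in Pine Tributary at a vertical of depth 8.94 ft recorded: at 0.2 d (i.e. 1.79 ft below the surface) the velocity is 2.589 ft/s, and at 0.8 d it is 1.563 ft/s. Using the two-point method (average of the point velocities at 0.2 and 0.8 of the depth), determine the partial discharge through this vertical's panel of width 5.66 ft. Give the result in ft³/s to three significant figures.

105 ft³/s

v̄ = (2.589 + 1.563) / 2 = 2.076 ft/s
q = v̄ × d × w = 2.076 × 8.94 × 5.66 = 105.0 ft³/s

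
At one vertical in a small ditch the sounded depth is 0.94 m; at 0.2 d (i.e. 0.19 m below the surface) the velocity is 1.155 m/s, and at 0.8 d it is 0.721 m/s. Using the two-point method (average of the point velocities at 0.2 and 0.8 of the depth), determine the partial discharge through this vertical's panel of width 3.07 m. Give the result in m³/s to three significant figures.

v̄ = (1.155 + 0.721) / 2 = 0.9380 m/s
q = v̄ × d × w = 0.9380 × 0.94 × 3.07 = 2.707 m³/s

2.71 m³/s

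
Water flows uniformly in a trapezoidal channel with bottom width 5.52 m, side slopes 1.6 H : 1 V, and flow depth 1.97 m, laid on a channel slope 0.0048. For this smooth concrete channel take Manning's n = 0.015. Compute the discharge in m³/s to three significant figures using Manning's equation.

A = (b + z·y)·y = (5.52 + 1.6×1.97)×1.97 = 17.08 m²
P = b + 2y√(1+z²) = 5.52 + 2×1.97×√(1+1.6²) = 12.95 m
R = A/P = 17.08/12.95 = 1.319 m
Q = (1/n)·A·R^(2/3)·S^(1/2) = (1/0.015) × 17.08 × 1.319^(2/3) × 0.0048^(1/2) = 94.89 m³/s

94.9 m³/s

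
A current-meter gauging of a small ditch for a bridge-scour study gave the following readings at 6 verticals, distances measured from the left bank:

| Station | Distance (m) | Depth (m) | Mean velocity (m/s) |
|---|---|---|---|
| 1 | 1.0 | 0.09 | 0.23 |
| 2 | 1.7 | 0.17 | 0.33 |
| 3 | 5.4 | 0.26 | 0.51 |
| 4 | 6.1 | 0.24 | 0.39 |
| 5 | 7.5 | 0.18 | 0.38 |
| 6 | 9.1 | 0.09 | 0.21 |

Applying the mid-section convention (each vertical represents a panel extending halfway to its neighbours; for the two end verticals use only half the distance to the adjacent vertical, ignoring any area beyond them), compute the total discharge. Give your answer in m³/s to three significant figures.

w_1 = (1.7 − 1.0)/2 = 0.35 m; q_1 = 0.23 × 0.09 × 0.35 = 0.007245 m³/s
w_2 = (5.4 − 1.0)/2 = 2.2 m; q_2 = 0.33 × 0.17 × 2.2 = 0.1234 m³/s
w_3 = (6.1 − 1.7)/2 = 2.2 m; q_3 = 0.51 × 0.26 × 2.2 = 0.2917 m³/s
w_4 = (7.5 − 5.4)/2 = 1.05 m; q_4 = 0.39 × 0.24 × 1.05 = 0.09828 m³/s
w_5 = (9.1 − 6.1)/2 = 1.5 m; q_5 = 0.38 × 0.18 × 1.5 = 0.1026 m³/s
w_6 = (9.1 − 7.5)/2 = 0.8 m; q_6 = 0.21 × 0.09 × 0.8 = 0.01512 m³/s
Q = Σ qᵢ = 0.6384 m³/s

0.638 m³/s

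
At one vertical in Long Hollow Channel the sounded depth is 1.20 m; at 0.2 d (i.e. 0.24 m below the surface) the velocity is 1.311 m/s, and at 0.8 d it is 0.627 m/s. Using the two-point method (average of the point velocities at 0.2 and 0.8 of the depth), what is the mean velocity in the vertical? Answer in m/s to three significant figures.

0.969 m/s

v̄ = (1.311 + 0.627) / 2 = 0.9690 m/s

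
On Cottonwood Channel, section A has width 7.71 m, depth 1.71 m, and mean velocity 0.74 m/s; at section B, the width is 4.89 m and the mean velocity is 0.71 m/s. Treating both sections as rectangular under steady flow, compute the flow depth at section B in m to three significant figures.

Q = A₁V₁ = (7.71×1.71) × 0.74 = 9.756 m³/s
d₂ = Q/(b₂ V₂) = 9.756/(4.89×0.71) = 2.810 m

2.81 m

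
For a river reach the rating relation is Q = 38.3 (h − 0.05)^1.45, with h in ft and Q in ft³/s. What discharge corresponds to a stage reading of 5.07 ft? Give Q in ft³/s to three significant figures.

Q = 38.3 × (5.07 − 0.05)^1.45 = 38.3 × 5.02^1.45 = 397.4 ft³/s

397 ft³/s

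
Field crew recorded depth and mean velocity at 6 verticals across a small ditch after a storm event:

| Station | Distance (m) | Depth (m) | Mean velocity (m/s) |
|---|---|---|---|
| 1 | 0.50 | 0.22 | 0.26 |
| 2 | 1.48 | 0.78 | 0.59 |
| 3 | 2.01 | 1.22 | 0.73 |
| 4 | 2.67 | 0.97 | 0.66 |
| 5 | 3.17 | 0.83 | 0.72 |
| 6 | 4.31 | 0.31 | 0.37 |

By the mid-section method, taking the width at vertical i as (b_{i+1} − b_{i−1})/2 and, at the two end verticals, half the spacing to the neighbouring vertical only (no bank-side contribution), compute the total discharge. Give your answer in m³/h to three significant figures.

w_1 = (1.48 − 0.50)/2 = 0.49 m; q_1 = 0.26 × 0.22 × 0.49 = 0.02803 m³/s
w_2 = (2.01 − 0.50)/2 = 0.755 m; q_2 = 0.59 × 0.78 × 0.755 = 0.3475 m³/s
w_3 = (2.67 − 1.48)/2 = 0.595 m; q_3 = 0.73 × 1.22 × 0.595 = 0.5299 m³/s
w_4 = (3.17 − 2.01)/2 = 0.58 m; q_4 = 0.66 × 0.97 × 0.58 = 0.3713 m³/s
w_5 = (4.31 − 2.67)/2 = 0.82 m; q_5 = 0.72 × 0.83 × 0.82 = 0.4900 m³/s
w_6 = (4.31 − 3.17)/2 = 0.57 m; q_6 = 0.37 × 0.31 × 0.57 = 0.06538 m³/s
Q = Σ qᵢ = 1.832 m³/s
= 1.832 × 3600 = 6596 m³/h

6600 m³/h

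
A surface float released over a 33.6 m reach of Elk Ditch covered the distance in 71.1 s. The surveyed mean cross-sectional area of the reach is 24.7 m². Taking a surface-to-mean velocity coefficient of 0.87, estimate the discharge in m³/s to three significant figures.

10.2 m³/s

v_surface = L / t̄ = 33.6 / 71.1 = 0.4726 m/s
v_mean = 0.87 × 0.4726 = 0.4111 m/s
Q = A × v_mean = 24.7 × 0.4111 = 10.16 m³/s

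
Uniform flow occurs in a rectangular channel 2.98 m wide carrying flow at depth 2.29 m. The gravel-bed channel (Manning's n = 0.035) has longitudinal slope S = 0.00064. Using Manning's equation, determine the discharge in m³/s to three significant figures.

A = b·y = 2.98 × 2.29 = 6.824 m²
P = b + 2y = 2.98 + 2×2.29 = 7.560 m
R = A/P = 6.824/7.560 = 0.9027 m
Q = (1/n)·A·R^(2/3)·S^(1/2) = (1/0.035) × 6.824 × 0.9027^(2/3) × 0.00064^(1/2) = 4.607 m³/s

4.61 m³/s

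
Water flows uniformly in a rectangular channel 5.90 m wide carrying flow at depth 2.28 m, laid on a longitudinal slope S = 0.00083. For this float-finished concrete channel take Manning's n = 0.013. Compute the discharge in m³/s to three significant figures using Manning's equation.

35.3 m³/s

A = b·y = 5.90 × 2.28 = 13.45 m²
P = b + 2y = 5.90 + 2×2.28 = 10.46 m
R = A/P = 13.45/10.46 = 1.286 m
Q = (1/n)·A·R^(2/3)·S^(1/2) = (1/0.013) × 13.45 × 1.286^(2/3) × 0.00083^(1/2) = 35.25 m³/s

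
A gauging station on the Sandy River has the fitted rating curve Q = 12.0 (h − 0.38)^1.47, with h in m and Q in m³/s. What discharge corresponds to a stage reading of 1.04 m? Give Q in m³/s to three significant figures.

Q = 12.0 × (1.04 − 0.38)^1.47 = 12.0 × 0.66^1.47 = 6.515 m³/s

6.51 m³/s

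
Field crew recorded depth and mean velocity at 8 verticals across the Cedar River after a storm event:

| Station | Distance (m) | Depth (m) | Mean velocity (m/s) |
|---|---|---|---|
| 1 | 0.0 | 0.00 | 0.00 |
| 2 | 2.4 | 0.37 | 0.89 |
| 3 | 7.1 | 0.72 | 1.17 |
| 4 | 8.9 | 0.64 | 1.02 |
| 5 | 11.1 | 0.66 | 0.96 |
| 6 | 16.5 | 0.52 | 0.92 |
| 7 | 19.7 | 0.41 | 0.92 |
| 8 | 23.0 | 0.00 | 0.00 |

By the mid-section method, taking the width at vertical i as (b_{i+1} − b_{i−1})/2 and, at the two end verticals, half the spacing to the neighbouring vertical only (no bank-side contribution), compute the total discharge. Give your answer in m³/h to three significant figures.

39300 m³/h

w_2 = (7.1 − 0.0)/2 = 3.55 m; q_2 = 0.89 × 0.37 × 3.55 = 1.169 m³/s
w_3 = (8.9 − 2.4)/2 = 3.25 m; q_3 = 1.17 × 0.72 × 3.25 = 2.738 m³/s
w_4 = (11.1 − 7.1)/2 = 2 m; q_4 = 1.02 × 0.64 × 2 = 1.306 m³/s
w_5 = (16.5 − 8.9)/2 = 3.8 m; q_5 = 0.96 × 0.66 × 3.8 = 2.408 m³/s
w_6 = (19.7 − 11.1)/2 = 4.3 m; q_6 = 0.92 × 0.52 × 4.3 = 2.057 m³/s
w_7 = (23.0 − 16.5)/2 = 3.25 m; q_7 = 0.92 × 0.41 × 3.25 = 1.226 m³/s
Stations 1, 8 contribute zero (depth or velocity is 0).
Q = Σ qᵢ = 10.90 m³/s
= 10.90 × 3600 = 39250 m³/h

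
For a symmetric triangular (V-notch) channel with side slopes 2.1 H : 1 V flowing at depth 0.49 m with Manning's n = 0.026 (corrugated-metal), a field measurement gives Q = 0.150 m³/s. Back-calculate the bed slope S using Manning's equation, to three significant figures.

A = z·y² = 2.1×0.49² = 0.5042 m²
P = 2y√(1+z²) = 2×0.49×√(1+2.1²) = 2.279 m
R = A/P = 0.5042/2.279 = 0.2212 m
S = (Q·n / (1·A·R^(2/3)))² = (0.150×0.026 / (1×0.5042×0.3658))² = 0.0004472

0.000447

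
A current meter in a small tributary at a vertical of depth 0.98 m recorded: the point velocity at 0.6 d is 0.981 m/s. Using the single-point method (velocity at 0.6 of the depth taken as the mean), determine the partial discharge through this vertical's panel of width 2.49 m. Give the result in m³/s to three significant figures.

2.39 m³/s

v̄ = v₀.₆ = 0.981 m/s
q = v̄ × d × w = 0.9810 × 0.98 × 2.49 = 2.394 m³/s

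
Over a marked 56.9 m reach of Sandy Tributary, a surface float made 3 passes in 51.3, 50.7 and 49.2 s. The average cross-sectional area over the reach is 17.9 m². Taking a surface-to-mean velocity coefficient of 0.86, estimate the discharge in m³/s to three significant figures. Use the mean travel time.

17.4 m³/s

t̄ = (51.3 + 50.7 + 49.2) / 3 = 50.4 s
v_surface = L / t̄ = 56.9 / 50.4 = 1.129 m/s
v_mean = 0.86 × 1.129 = 0.9709 m/s
Q = A × v_mean = 17.9 × 0.9709 = 17.38 m³/s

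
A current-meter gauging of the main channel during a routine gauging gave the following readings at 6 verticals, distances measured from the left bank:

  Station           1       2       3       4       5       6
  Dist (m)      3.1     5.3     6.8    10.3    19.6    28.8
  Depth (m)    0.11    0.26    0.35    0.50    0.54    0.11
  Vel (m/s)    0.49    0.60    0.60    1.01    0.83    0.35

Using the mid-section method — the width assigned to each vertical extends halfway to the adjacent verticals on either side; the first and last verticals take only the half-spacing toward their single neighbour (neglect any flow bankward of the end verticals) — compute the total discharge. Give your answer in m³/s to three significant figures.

w_1 = (5.3 − 3.1)/2 = 1.1 m; q_1 = 0.49 × 0.11 × 1.1 = 0.05929 m³/s
w_2 = (6.8 − 3.1)/2 = 1.85 m; q_2 = 0.60 × 0.26 × 1.85 = 0.2886 m³/s
w_3 = (10.3 − 5.3)/2 = 2.5 m; q_3 = 0.60 × 0.35 × 2.5 = 0.5250 m³/s
w_4 = (19.6 − 6.8)/2 = 6.4 m; q_4 = 1.01 × 0.50 × 6.4 = 3.232 m³/s
w_5 = (28.8 − 10.3)/2 = 9.25 m; q_5 = 0.83 × 0.54 × 9.25 = 4.146 m³/s
w_6 = (28.8 − 19.6)/2 = 4.6 m; q_6 = 0.35 × 0.11 × 4.6 = 0.1771 m³/s
Q = Σ qᵢ = 8.428 m³/s

8.43 m³/s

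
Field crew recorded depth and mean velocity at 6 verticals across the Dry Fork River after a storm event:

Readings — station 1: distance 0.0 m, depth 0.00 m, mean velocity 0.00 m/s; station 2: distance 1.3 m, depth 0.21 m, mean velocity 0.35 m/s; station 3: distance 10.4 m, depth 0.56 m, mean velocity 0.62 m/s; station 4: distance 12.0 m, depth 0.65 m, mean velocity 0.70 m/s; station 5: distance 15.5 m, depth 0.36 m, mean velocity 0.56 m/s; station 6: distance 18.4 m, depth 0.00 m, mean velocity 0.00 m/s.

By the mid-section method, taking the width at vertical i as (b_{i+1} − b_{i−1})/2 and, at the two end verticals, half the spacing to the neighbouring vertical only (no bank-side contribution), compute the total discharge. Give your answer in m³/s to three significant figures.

w_2 = (10.4 − 0.0)/2 = 5.2 m; q_2 = 0.35 × 0.21 × 5.2 = 0.3822 m³/s
w_3 = (12.0 − 1.3)/2 = 5.35 m; q_3 = 0.62 × 0.56 × 5.35 = 1.858 m³/s
w_4 = (15.5 − 10.4)/2 = 2.55 m; q_4 = 0.70 × 0.65 × 2.55 = 1.160 m³/s
w_5 = (18.4 − 12.0)/2 = 3.2 m; q_5 = 0.56 × 0.36 × 3.2 = 0.6451 m³/s
Stations 1, 6 contribute zero (depth or velocity is 0).
Q = Σ qᵢ = 4.045 m³/s

4.05 m³/s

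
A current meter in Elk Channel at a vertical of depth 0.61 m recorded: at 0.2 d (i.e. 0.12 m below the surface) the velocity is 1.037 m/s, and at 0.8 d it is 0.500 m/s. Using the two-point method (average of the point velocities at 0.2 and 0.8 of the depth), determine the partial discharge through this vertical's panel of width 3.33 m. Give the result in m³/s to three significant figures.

v̄ = (1.037 + 0.500) / 2 = 0.7685 m/s
q = v̄ × d × w = 0.7685 × 0.61 × 3.33 = 1.561 m³/s

1.56 m³/s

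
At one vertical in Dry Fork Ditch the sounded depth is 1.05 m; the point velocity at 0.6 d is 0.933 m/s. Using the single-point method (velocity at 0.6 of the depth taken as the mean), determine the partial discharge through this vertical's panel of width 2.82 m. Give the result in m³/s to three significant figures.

2.76 m³/s

v̄ = v₀.₆ = 0.933 m/s
q = v̄ × d × w = 0.9330 × 1.05 × 2.82 = 2.763 m³/s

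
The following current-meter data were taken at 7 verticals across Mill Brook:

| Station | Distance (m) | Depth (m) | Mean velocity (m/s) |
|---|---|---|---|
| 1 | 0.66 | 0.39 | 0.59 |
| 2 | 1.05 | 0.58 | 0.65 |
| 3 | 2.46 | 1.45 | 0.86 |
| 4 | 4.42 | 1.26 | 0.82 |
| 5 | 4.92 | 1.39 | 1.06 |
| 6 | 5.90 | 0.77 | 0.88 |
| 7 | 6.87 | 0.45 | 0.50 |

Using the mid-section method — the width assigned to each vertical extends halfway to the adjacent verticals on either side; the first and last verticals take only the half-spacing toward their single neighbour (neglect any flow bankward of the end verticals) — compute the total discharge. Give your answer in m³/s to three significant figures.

w_1 = (1.05 − 0.66)/2 = 0.195 m; q_1 = 0.59 × 0.39 × 0.195 = 0.04487 m³/s
w_2 = (2.46 − 0.66)/2 = 0.9 m; q_2 = 0.65 × 0.58 × 0.9 = 0.3393 m³/s
w_3 = (4.42 − 1.05)/2 = 1.685 m; q_3 = 0.86 × 1.45 × 1.685 = 2.101 m³/s
w_4 = (4.92 − 2.46)/2 = 1.23 m; q_4 = 0.82 × 1.26 × 1.23 = 1.271 m³/s
w_5 = (5.90 − 4.42)/2 = 0.74 m; q_5 = 1.06 × 1.39 × 0.74 = 1.090 m³/s
w_6 = (6.87 − 4.92)/2 = 0.975 m; q_6 = 0.88 × 0.77 × 0.975 = 0.6607 m³/s
w_7 = (6.87 − 5.90)/2 = 0.485 m; q_7 = 0.50 × 0.45 × 0.485 = 0.1091 m³/s
Q = Σ qᵢ = 5.616 m³/s

5.62 m³/s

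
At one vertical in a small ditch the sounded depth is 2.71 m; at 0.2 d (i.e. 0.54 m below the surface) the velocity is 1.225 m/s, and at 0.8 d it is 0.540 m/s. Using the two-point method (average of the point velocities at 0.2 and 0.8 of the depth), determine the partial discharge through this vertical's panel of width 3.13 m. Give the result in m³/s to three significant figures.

v̄ = (1.225 + 0.540) / 2 = 0.8825 m/s
q = v̄ × d × w = 0.8825 × 2.71 × 3.13 = 7.486 m³/s

7.49 m³/s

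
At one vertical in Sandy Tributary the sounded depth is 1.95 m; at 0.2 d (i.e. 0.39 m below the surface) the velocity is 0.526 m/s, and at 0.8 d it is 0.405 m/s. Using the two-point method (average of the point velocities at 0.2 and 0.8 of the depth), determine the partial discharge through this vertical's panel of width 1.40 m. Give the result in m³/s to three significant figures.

v̄ = (0.526 + 0.405) / 2 = 0.4655 m/s
q = v̄ × d × w = 0.4655 × 1.95 × 1.40 = 1.271 m³/s

1.27 m³/s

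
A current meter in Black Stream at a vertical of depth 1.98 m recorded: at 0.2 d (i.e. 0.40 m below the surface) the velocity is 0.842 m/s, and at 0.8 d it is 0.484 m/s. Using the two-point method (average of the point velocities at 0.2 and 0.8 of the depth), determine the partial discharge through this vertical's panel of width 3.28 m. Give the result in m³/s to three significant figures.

v̄ = (0.842 + 0.484) / 2 = 0.6630 m/s
q = v̄ × d × w = 0.6630 × 1.98 × 3.28 = 4.306 m³/s

4.31 m³/s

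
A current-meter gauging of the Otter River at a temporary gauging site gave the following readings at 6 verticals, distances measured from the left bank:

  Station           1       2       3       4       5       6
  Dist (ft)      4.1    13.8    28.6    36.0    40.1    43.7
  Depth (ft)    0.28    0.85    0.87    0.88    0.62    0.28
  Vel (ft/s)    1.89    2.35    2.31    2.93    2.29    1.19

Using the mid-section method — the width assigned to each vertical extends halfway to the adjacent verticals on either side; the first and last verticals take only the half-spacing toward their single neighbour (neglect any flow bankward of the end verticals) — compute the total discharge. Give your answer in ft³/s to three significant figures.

w_1 = (13.8 − 4.1)/2 = 4.85 ft; q_1 = 1.89 × 0.28 × 4.85 = 2.567 ft³/s
w_2 = (28.6 − 4.1)/2 = 12.25 ft; q_2 = 2.35 × 0.85 × 12.25 = 24.47 ft³/s
w_3 = (36.0 − 13.8)/2 = 11.1 ft; q_3 = 2.31 × 0.87 × 11.1 = 22.31 ft³/s
w_4 = (40.1 − 28.6)/2 = 5.75 ft; q_4 = 2.93 × 0.88 × 5.75 = 14.83 ft³/s
w_5 = (43.7 − 36.0)/2 = 3.85 ft; q_5 = 2.29 × 0.62 × 3.85 = 5.466 ft³/s
w_6 = (43.7 − 40.1)/2 = 1.8 ft; q_6 = 1.19 × 0.28 × 1.8 = 0.5998 ft³/s
Q = Σ qᵢ = 70.24 ft³/s

70.2 ft³/s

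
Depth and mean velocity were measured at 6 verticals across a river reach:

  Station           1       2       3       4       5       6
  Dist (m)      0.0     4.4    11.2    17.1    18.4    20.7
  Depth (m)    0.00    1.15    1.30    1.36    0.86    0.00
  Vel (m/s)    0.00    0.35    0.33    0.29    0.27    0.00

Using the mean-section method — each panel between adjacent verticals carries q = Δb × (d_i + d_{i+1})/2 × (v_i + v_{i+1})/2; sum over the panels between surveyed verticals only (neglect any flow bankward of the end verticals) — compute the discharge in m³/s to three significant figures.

6.25 m³/s

Panel 1-2: Δb = 4.4 m, d̄ = (0.00+1.15)/2 = 0.575, v̄ = (0.00+0.35)/2 = 0.175 → q = 4.4×0.575×0.175 = 0.4428 m³/s
Panel 2-3: Δb = 6.8 m, d̄ = (1.15+1.30)/2 = 1.225, v̄ = (0.35+0.33)/2 = 0.34 → q = 6.8×1.225×0.34 = 2.832 m³/s
Panel 3-4: Δb = 5.9 m, d̄ = (1.30+1.36)/2 = 1.33, v̄ = (0.33+0.29)/2 = 0.31 → q = 5.9×1.33×0.31 = 2.433 m³/s
Panel 4-5: Δb = 1.3 m, d̄ = (1.36+0.86)/2 = 1.11, v̄ = (0.29+0.27)/2 = 0.28 → q = 1.3×1.11×0.28 = 0.4040 m³/s
Panel 5-6: Δb = 2.3 m, d̄ = (0.86+0.00)/2 = 0.43, v̄ = (0.27+0.00)/2 = 0.135 → q = 2.3×0.43×0.135 = 0.1335 m³/s
Q = Σ q = 6.245 m³/s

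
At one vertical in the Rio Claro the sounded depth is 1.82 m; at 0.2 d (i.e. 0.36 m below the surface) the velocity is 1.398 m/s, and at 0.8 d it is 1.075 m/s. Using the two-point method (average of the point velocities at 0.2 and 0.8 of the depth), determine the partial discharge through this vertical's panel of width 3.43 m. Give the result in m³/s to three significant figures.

7.72 m³/s

v̄ = (1.398 + 1.075) / 2 = 1.237 m/s
q = v̄ × d × w = 1.237 × 1.82 × 3.43 = 7.719 m³/s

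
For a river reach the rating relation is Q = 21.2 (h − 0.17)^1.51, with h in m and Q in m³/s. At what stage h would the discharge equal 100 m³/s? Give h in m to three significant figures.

2.96 m

h − h₀ = (Q/C)^(1/b) = (100/21.2)^(1/1.51) = 2.793 m
h = 0.17 + 2.793 = 2.963 m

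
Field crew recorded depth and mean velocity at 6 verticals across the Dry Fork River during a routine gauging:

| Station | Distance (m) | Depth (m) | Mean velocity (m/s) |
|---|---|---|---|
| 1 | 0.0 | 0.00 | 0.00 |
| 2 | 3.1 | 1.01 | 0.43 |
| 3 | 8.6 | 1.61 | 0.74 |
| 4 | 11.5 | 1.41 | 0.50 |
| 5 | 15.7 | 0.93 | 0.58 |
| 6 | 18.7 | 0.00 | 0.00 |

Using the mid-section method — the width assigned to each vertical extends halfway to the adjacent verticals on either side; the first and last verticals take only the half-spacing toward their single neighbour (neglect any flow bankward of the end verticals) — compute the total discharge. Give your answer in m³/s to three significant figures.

11.3 m³/s

w_2 = (8.6 − 0.0)/2 = 4.3 m; q_2 = 0.43 × 1.01 × 4.3 = 1.867 m³/s
w_3 = (11.5 − 3.1)/2 = 4.2 m; q_3 = 0.74 × 1.61 × 4.2 = 5.004 m³/s
w_4 = (15.7 − 8.6)/2 = 3.55 m; q_4 = 0.50 × 1.41 × 3.55 = 2.503 m³/s
w_5 = (18.7 − 11.5)/2 = 3.6 m; q_5 = 0.58 × 0.93 × 3.6 = 1.942 m³/s
Stations 1, 6 contribute zero (depth or velocity is 0).
Q = Σ qᵢ = 11.32 m³/s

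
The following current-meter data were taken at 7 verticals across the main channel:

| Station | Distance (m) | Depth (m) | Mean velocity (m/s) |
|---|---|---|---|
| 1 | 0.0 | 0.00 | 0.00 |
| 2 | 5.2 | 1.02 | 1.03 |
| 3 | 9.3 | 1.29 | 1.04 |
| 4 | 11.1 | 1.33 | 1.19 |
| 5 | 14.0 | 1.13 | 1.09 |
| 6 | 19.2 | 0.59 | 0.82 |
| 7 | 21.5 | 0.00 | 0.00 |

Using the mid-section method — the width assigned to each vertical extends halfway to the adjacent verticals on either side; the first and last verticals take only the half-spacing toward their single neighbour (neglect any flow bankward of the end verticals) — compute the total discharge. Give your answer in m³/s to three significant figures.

19.4 m³/s

w_2 = (9.3 − 0.0)/2 = 4.65 m; q_2 = 1.03 × 1.02 × 4.65 = 4.885 m³/s
w_3 = (11.1 − 5.2)/2 = 2.95 m; q_3 = 1.04 × 1.29 × 2.95 = 3.958 m³/s
w_4 = (14.0 − 9.3)/2 = 2.35 m; q_4 = 1.19 × 1.33 × 2.35 = 3.719 m³/s
w_5 = (19.2 − 11.1)/2 = 4.05 m; q_5 = 1.09 × 1.13 × 4.05 = 4.988 m³/s
w_6 = (21.5 − 14.0)/2 = 3.75 m; q_6 = 0.82 × 0.59 × 3.75 = 1.814 m³/s
Stations 1, 7 contribute zero (depth or velocity is 0).
Q = Σ qᵢ = 19.36 m³/s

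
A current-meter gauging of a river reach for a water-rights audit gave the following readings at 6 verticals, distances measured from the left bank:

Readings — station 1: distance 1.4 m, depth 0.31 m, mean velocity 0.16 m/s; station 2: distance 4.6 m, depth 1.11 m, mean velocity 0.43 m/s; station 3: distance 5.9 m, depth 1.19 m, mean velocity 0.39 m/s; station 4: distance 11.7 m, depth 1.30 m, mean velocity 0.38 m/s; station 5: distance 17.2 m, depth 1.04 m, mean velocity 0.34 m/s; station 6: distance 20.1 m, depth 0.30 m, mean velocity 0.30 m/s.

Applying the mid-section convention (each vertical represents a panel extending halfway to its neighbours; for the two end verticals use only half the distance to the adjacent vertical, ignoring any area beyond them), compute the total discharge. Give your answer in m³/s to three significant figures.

7.21 m³/s

w_1 = (4.6 − 1.4)/2 = 1.6 m; q_1 = 0.16 × 0.31 × 1.6 = 0.07936 m³/s
w_2 = (5.9 − 1.4)/2 = 2.25 m; q_2 = 0.43 × 1.11 × 2.25 = 1.074 m³/s
w_3 = (11.7 − 4.6)/2 = 3.55 m; q_3 = 0.39 × 1.19 × 3.55 = 1.648 m³/s
w_4 = (17.2 − 5.9)/2 = 5.65 m; q_4 = 0.38 × 1.30 × 5.65 = 2.791 m³/s
w_5 = (20.1 − 11.7)/2 = 4.2 m; q_5 = 0.34 × 1.04 × 4.2 = 1.485 m³/s
w_6 = (20.1 − 17.2)/2 = 1.45 m; q_6 = 0.30 × 0.30 × 1.45 = 0.1305 m³/s
Q = Σ qᵢ = 7.208 m³/s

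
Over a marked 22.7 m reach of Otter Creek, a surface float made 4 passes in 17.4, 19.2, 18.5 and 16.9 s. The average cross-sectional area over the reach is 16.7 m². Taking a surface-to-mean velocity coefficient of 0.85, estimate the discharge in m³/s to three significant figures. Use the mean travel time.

17.9 m³/s

t̄ = (17.4 + 19.2 + 18.5 + 16.9) / 4 = 18 s
v_surface = L / t̄ = 22.7 / 18 = 1.261 m/s
v_mean = 0.85 × 1.261 = 1.072 m/s
Q = A × v_mean = 16.7 × 1.072 = 17.90 m³/s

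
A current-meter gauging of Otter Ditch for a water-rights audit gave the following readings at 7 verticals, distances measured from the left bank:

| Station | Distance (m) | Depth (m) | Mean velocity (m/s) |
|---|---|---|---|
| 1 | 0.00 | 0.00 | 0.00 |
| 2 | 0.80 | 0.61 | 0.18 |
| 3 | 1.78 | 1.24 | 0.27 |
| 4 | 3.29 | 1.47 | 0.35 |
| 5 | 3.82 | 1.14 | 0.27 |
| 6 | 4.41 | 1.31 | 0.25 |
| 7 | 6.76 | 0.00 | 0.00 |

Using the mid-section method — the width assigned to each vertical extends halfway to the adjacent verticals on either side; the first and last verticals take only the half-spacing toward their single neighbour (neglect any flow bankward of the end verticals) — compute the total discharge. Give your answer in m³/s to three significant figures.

1.69 m³/s

w_2 = (1.78 − 0.00)/2 = 0.89 m; q_2 = 0.18 × 0.61 × 0.89 = 0.09772 m³/s
w_3 = (3.29 − 0.80)/2 = 1.245 m; q_3 = 0.27 × 1.24 × 1.245 = 0.4168 m³/s
w_4 = (3.82 − 1.78)/2 = 1.02 m; q_4 = 0.35 × 1.47 × 1.02 = 0.5248 m³/s
w_5 = (4.41 − 3.29)/2 = 0.56 m; q_5 = 0.27 × 1.14 × 0.56 = 0.1724 m³/s
w_6 = (6.76 − 3.82)/2 = 1.47 m; q_6 = 0.25 × 1.31 × 1.47 = 0.4814 m³/s
Stations 1, 7 contribute zero (depth or velocity is 0).
Q = Σ qᵢ = 1.693 m³/s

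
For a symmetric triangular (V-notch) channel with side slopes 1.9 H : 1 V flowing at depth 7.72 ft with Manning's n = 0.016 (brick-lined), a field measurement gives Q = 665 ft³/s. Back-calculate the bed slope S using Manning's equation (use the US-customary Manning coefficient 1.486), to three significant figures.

0.000777

A = z·y² = 1.9×7.72² = 113.2 ft²
P = 2y√(1+z²) = 2×7.72×√(1+1.9²) = 33.15 ft
R = A/P = 113.2/33.15 = 3.416 ft
S = (Q·n / (1.486·A·R^(2/3)))² = (665×0.016 / (1.486×113.2×2.268))² = 0.0007772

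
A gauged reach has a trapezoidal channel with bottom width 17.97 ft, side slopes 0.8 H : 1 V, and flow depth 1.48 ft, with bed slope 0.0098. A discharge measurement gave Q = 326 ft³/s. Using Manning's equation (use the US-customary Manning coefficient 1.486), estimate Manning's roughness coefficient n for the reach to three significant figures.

A = (b + z·y)·y = (17.97 + 0.8×1.48)×1.48 = 28.35 ft²
P = b + 2y√(1+z²) = 17.97 + 2×1.48×√(1+0.8²) = 21.76 ft
R = A/P = 28.35/21.76 = 1.303 ft
n = (1.486/Q)·A·R^(2/3)·S^(1/2) = (1.486/326) × 28.35 × 1.193 × 0.09899 = 0.01526

0.0153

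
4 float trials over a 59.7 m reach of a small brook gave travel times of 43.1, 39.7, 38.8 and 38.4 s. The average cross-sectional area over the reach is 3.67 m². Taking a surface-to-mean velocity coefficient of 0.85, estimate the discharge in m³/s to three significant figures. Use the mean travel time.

t̄ = (43.1 + 39.7 + 38.8 + 38.4) / 4 = 40 s
v_surface = L / t̄ = 59.7 / 40 = 1.493 m/s
v_mean = 0.85 × 1.493 = 1.269 m/s
Q = A × v_mean = 3.67 × 1.269 = 4.656 m³/s

4.66 m³/s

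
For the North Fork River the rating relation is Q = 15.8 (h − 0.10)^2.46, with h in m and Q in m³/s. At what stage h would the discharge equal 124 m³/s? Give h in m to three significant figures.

2.41 m

h − h₀ = (Q/C)^(1/b) = (124/15.8)^(1/2.46) = 2.311 m
h = 0.10 + 2.311 = 2.411 m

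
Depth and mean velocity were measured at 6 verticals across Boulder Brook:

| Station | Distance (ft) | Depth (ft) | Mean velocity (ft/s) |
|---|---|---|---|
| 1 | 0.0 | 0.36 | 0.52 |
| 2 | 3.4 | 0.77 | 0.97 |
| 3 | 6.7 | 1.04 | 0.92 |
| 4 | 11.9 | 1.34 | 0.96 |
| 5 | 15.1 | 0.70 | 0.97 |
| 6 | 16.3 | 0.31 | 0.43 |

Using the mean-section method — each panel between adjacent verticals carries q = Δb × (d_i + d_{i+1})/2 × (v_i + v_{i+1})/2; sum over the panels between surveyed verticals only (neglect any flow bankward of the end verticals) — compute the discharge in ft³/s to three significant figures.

13.6 ft³/s

Panel 1-2: Δb = 3.4 ft, d̄ = (0.36+0.77)/2 = 0.565, v̄ = (0.52+0.97)/2 = 0.745 → q = 3.4×0.565×0.745 = 1.431 ft³/s
Panel 2-3: Δb = 3.3 ft, d̄ = (0.77+1.04)/2 = 0.905, v̄ = (0.97+0.92)/2 = 0.945 → q = 3.3×0.905×0.945 = 2.822 ft³/s
Panel 3-4: Δb = 5.2 ft, d̄ = (1.04+1.34)/2 = 1.19, v̄ = (0.92+0.96)/2 = 0.94 → q = 5.2×1.19×0.94 = 5.817 ft³/s
Panel 4-5: Δb = 3.2 ft, d̄ = (1.34+0.70)/2 = 1.02, v̄ = (0.96+0.97)/2 = 0.965 → q = 3.2×1.02×0.965 = 3.150 ft³/s
Panel 5-6: Δb = 1.2 ft, d̄ = (0.70+0.31)/2 = 0.505, v̄ = (0.97+0.43)/2 = 0.7 → q = 1.2×0.505×0.7 = 0.4242 ft³/s
Q = Σ q = 13.64 ft³/s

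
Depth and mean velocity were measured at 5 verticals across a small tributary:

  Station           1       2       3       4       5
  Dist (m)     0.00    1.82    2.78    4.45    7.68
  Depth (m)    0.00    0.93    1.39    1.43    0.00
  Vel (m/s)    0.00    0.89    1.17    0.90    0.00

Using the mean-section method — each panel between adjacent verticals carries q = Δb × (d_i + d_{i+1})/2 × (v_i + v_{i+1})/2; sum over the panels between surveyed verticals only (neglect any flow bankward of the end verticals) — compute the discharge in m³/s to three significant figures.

Panel 1-2: Δb = 1.82 m, d̄ = (0.00+0.93)/2 = 0.465, v̄ = (0.00+0.89)/2 = 0.445 → q = 1.82×0.465×0.445 = 0.3766 m³/s
Panel 2-3: Δb = 0.96 m, d̄ = (0.93+1.39)/2 = 1.16, v̄ = (0.89+1.17)/2 = 1.03 → q = 0.96×1.16×1.03 = 1.147 m³/s
Panel 3-4: Δb = 1.67 m, d̄ = (1.39+1.43)/2 = 1.41, v̄ = (1.17+0.90)/2 = 1.035 → q = 1.67×1.41×1.035 = 2.437 m³/s
Panel 4-5: Δb = 3.23 m, d̄ = (1.43+0.00)/2 = 0.715, v̄ = (0.90+0.00)/2 = 0.45 → q = 3.23×0.715×0.45 = 1.039 m³/s
Q = Σ q = 5.000 m³/s

5.00 m³/s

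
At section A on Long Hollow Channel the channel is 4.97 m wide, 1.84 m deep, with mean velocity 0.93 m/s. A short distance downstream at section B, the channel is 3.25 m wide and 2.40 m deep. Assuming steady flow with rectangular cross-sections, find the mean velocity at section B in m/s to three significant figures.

Q = A₁V₁ = (4.97×1.84) × 0.93 = 8.505 m³/s
A₂ = 3.25 × 2.40 = 7.800 m²
V₂ = Q/A₂ = 8.505/7.800 = 1.090 m/s

1.09 m/s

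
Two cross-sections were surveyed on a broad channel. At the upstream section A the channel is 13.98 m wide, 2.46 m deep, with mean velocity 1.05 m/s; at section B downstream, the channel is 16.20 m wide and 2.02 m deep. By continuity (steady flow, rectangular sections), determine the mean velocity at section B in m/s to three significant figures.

1.10 m/s

Q = A₁V₁ = (13.98×2.46) × 1.05 = 36.11 m³/s
A₂ = 16.20 × 2.02 = 32.72 m²
V₂ = Q/A₂ = 36.11/32.72 = 1.103 m/s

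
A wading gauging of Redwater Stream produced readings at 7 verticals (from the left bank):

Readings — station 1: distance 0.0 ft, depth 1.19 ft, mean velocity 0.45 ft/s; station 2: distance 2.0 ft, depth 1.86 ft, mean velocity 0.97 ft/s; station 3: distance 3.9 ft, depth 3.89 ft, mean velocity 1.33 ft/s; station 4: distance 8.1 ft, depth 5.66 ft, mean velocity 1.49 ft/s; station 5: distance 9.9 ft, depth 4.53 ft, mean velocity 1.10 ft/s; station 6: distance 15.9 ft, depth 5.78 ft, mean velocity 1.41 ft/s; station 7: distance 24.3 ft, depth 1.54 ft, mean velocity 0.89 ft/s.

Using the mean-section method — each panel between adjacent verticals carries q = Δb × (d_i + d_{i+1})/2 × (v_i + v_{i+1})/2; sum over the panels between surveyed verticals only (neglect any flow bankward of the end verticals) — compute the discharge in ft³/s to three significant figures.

Panel 1-2: Δb = 2 ft, d̄ = (1.19+1.86)/2 = 1.525, v̄ = (0.45+0.97)/2 = 0.71 → q = 2×1.525×0.71 = 2.166 ft³/s
Panel 2-3: Δb = 1.9 ft, d̄ = (1.86+3.89)/2 = 2.875, v̄ = (0.97+1.33)/2 = 1.15 → q = 1.9×2.875×1.15 = 6.282 ft³/s
Panel 3-4: Δb = 4.2 ft, d̄ = (3.89+5.66)/2 = 4.775, v̄ = (1.33+1.49)/2 = 1.41 → q = 4.2×4.775×1.41 = 28.28 ft³/s
Panel 4-5: Δb = 1.8 ft, d̄ = (5.66+4.53)/2 = 5.095, v̄ = (1.49+1.10)/2 = 1.295 → q = 1.8×5.095×1.295 = 11.88 ft³/s
Panel 5-6: Δb = 6 ft, d̄ = (4.53+5.78)/2 = 5.155, v̄ = (1.10+1.41)/2 = 1.255 → q = 6×5.155×1.255 = 38.82 ft³/s
Panel 6-7: Δb = 8.4 ft, d̄ = (5.78+1.54)/2 = 3.66, v̄ = (1.41+0.89)/2 = 1.15 → q = 8.4×3.66×1.15 = 35.36 ft³/s
Q = Σ q = 122.8 ft³/s

123 ft³/s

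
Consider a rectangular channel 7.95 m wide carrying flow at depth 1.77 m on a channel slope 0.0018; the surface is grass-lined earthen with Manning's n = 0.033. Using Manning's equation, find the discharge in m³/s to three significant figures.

A = b·y = 7.95 × 1.77 = 14.07 m²
P = b + 2y = 7.95 + 2×1.77 = 11.49 m
R = A/P = 14.07/11.49 = 1.225 m
Q = (1/n)·A·R^(2/3)·S^(1/2) = (1/0.033) × 14.07 × 1.225^(2/3) × 0.0018^(1/2) = 20.71 m³/s

20.7 m³/s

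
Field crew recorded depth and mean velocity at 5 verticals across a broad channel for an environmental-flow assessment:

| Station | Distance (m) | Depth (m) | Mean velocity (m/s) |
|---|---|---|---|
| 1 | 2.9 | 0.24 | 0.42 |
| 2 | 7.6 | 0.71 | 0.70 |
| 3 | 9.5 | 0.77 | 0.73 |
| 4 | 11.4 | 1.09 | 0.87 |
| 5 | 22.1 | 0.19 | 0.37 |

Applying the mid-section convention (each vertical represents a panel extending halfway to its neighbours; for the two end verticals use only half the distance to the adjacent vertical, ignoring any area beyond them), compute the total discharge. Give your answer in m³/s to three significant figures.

9.30 m³/s

w_1 = (7.6 − 2.9)/2 = 2.35 m; q_1 = 0.42 × 0.24 × 2.35 = 0.2369 m³/s
w_2 = (9.5 − 2.9)/2 = 3.3 m; q_2 = 0.70 × 0.71 × 3.3 = 1.640 m³/s
w_3 = (11.4 − 7.6)/2 = 1.9 m; q_3 = 0.73 × 0.77 × 1.9 = 1.068 m³/s
w_4 = (22.1 − 9.5)/2 = 6.3 m; q_4 = 0.87 × 1.09 × 6.3 = 5.974 m³/s
w_5 = (22.1 − 11.4)/2 = 5.35 m; q_5 = 0.37 × 0.19 × 5.35 = 0.3761 m³/s
Q = Σ qᵢ = 9.295 m³/s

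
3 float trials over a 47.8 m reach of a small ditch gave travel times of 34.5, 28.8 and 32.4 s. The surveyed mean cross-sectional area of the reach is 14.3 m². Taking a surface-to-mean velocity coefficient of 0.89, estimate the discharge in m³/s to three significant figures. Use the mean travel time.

19.1 m³/s

t̄ = (34.5 + 28.8 + 32.4) / 3 = 31.9 s
v_surface = L / t̄ = 47.8 / 31.9 = 1.498 m/s
v_mean = 0.89 × 1.498 = 1.334 m/s
Q = A × v_mean = 14.3 × 1.334 = 19.07 m³/s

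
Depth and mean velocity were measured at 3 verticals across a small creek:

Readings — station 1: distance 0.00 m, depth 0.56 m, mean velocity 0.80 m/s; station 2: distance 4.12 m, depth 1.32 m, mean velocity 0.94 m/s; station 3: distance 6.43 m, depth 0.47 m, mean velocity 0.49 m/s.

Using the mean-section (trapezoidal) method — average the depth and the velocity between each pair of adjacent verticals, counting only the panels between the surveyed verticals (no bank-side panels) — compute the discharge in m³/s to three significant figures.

Panel 1-2: Δb = 4.12 m, d̄ = (0.56+1.32)/2 = 0.94, v̄ = (0.80+0.94)/2 = 0.87 → q = 4.12×0.94×0.87 = 3.369 m³/s
Panel 2-3: Δb = 2.31 m, d̄ = (1.32+0.47)/2 = 0.895, v̄ = (0.94+0.49)/2 = 0.715 → q = 2.31×0.895×0.715 = 1.478 m³/s
Q = Σ q = 4.848 m³/s

4.85 m³/s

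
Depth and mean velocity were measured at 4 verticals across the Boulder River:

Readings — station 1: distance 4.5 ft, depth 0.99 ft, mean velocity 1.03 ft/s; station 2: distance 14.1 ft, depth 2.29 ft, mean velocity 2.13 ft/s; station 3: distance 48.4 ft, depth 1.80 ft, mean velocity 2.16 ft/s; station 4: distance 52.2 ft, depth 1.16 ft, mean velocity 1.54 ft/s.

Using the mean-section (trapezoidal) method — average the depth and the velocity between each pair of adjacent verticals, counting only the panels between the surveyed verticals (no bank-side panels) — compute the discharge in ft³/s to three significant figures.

Panel 1-2: Δb = 9.6 ft, d̄ = (0.99+2.29)/2 = 1.64, v̄ = (1.03+2.13)/2 = 1.58 → q = 9.6×1.64×1.58 = 24.88 ft³/s
Panel 2-3: Δb = 34.3 ft, d̄ = (2.29+1.80)/2 = 2.045, v̄ = (2.13+2.16)/2 = 2.145 → q = 34.3×2.045×2.145 = 150.5 ft³/s
Panel 3-4: Δb = 3.8 ft, d̄ = (1.80+1.16)/2 = 1.48, v̄ = (2.16+1.54)/2 = 1.85 → q = 3.8×1.48×1.85 = 10.40 ft³/s
Q = Σ q = 185.7 ft³/s

186 ft³/s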